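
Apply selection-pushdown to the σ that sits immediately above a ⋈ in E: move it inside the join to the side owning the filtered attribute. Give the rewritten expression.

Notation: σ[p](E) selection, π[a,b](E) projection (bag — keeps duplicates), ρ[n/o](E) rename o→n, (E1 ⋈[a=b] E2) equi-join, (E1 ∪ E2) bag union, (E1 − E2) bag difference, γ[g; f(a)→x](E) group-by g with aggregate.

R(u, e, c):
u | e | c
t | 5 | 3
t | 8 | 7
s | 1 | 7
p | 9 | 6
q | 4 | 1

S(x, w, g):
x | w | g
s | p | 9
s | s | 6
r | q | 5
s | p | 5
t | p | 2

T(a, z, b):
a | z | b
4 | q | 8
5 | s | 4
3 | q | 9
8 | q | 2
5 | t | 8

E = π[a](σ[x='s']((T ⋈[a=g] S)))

σ filters on x, owned by the right side.
E' = π[a]((T ⋈[a=g] σ[x='s'](S)))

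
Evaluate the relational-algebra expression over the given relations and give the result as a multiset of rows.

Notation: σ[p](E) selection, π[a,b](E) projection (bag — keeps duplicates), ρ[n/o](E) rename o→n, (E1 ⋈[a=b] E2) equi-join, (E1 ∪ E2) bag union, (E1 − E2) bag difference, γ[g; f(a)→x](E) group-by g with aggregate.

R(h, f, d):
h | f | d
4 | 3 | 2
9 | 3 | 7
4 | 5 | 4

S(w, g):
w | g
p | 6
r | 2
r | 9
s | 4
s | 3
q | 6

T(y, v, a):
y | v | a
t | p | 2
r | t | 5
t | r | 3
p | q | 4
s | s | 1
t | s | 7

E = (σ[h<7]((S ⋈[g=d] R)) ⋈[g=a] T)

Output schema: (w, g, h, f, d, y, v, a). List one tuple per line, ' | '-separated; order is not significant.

Stepwise |·|:
  S → 6
  R → 3
  (S ⋈[g=d] R) → 2
  σ[h<7]((S ⋈[g=d] R)) → 2
  T → 6
  (σ[h<7]((S ⋈[g=d] R)) ⋈[g=a] T) → 2

== RESULT ==
w | g | h | f | d | y | v | a
r | 2 | 4 | 3 | 2 | t | p | 2
s | 4 | 4 | 5 | 4 | p | q | 4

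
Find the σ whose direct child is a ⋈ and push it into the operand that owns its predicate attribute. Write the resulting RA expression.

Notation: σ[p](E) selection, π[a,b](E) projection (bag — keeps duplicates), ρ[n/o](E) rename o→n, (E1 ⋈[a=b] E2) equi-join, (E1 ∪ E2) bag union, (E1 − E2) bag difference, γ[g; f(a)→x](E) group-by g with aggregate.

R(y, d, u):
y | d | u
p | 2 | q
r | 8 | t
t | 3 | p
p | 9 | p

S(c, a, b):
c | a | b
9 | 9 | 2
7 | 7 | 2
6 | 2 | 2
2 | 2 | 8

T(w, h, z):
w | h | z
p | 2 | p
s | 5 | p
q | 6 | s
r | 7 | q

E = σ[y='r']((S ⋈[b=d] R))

σ filters on y, owned by the right side.
E' = (S ⋈[b=d] σ[y='r'](R))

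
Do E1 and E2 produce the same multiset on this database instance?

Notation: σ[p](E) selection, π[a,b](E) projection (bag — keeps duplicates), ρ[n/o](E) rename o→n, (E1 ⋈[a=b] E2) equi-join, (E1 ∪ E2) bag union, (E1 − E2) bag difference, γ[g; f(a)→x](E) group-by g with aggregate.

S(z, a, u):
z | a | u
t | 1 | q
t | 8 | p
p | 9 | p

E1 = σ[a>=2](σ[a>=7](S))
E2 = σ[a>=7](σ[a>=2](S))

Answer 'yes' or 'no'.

E1 per-node cardinality:
  S → 3
  σ[a>=7](S) → 2
  σ[a>=2](σ[a>=7](S)) → 2
E2 per-node cardinality:
  S → 3
  σ[a>=2](S) → 2
  σ[a>=7](σ[a>=2](S)) → 2

E1 and E2 produce the same multiset:
z | a | u
p | 9 | p
t | 8 | p

yes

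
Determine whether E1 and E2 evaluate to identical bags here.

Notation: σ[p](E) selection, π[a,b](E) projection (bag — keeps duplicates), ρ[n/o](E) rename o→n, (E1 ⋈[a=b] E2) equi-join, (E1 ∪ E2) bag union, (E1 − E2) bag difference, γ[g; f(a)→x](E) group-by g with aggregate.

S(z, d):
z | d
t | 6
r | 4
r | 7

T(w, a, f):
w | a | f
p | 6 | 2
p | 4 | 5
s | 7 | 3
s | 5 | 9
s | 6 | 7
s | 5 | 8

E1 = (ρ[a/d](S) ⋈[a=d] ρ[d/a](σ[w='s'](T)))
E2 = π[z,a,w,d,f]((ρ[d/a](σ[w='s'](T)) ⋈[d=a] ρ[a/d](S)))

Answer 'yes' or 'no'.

E1 stepwise |·|:
  S → 3
  ρ[a/d](S) → 3
  T → 6
  σ[w='s'](T) → 4
  ρ[d/a](σ[w='s'](T)) → 4
  (ρ[a/d](S) ⋈[a=d] ρ[d/a](σ[w='s'](T))) → 2
E2 stepwise |·|:
  T → 6
  σ[w='s'](T) → 4
  ρ[d/a](σ[w='s'](T)) → 4
  S → 3
  ρ[a/d](S) → 3
  (ρ[d/a](σ[w='s'](T)) ⋈[d=a] ρ[a/d](S)) → 2
  π[z,a,w,d,f]((ρ[d/a](σ[w='s'](T)) ⋈[d=a] ρ[a/d](S))) → 2

E1 and E2 produce the same multiset:
z | a | w | d | f
r | 7 | s | 7 | 3
t | 6 | s | 6 | 7

yes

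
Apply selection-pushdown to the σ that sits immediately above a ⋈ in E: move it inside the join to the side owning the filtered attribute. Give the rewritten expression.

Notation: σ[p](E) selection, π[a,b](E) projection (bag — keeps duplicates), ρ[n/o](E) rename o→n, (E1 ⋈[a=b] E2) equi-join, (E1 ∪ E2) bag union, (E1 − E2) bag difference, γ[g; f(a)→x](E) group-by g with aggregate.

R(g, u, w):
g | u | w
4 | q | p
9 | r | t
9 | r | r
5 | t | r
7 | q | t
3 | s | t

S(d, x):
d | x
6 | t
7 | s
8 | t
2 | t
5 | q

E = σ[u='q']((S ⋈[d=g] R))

σ filters on u, owned by the right side.
E' = (S ⋈[d=g] σ[u='q'](R))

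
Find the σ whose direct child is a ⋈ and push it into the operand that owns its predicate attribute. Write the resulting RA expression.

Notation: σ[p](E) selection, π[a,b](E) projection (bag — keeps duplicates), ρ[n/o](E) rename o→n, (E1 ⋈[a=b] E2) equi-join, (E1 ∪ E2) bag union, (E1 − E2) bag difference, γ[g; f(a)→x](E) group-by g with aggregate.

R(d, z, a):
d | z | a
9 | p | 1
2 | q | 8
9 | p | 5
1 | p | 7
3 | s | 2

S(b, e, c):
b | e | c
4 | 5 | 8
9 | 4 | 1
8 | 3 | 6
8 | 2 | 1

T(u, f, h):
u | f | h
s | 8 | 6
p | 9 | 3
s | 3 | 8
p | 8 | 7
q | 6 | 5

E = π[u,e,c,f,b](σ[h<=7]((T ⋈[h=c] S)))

σ filters on h, owned by the left side.
E' = π[u,e,c,f,b]((σ[h<=7](T) ⋈[h=c] S))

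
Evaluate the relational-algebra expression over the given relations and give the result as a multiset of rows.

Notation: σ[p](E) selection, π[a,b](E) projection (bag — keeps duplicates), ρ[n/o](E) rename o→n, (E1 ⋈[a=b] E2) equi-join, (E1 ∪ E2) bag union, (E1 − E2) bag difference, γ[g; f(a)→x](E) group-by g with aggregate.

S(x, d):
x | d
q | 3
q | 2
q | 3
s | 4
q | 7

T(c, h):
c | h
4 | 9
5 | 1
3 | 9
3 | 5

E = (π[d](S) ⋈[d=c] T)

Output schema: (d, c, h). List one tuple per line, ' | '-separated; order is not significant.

Row counts bottom-up:
  S → 5
  π[d](S) → 5
  T → 4
  (π[d](S) ⋈[d=c] T) → 5

== RESULT ==
d | c | h
3 | 3 | 5
3 | 3 | 5
3 | 3 | 9
3 | 3 | 9
4 | 4 | 9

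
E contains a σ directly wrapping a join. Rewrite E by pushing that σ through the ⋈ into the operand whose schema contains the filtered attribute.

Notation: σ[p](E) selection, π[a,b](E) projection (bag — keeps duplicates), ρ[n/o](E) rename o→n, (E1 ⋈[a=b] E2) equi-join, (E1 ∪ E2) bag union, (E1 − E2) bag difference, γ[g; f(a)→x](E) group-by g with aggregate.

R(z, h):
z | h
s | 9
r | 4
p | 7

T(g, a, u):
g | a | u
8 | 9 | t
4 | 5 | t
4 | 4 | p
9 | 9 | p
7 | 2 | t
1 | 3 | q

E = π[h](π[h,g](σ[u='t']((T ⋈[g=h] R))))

σ filters on u, owned by the left side.
E' = π[h](π[h,g]((σ[u='t'](T) ⋈[g=h] R)))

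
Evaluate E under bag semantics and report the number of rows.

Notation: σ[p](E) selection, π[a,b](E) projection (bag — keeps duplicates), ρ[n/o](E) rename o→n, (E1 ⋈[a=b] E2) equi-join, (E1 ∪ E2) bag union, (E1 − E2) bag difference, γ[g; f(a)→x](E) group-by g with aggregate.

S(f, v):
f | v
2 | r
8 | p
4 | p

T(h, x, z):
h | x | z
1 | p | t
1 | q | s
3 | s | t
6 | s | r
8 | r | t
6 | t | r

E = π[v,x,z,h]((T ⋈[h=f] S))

Per-node cardinality:
  T → 6
  S → 3
  (T ⋈[h=f] S) → 1
  π[v,x,z,h]((T ⋈[h=f] S)) → 1

|E| = 1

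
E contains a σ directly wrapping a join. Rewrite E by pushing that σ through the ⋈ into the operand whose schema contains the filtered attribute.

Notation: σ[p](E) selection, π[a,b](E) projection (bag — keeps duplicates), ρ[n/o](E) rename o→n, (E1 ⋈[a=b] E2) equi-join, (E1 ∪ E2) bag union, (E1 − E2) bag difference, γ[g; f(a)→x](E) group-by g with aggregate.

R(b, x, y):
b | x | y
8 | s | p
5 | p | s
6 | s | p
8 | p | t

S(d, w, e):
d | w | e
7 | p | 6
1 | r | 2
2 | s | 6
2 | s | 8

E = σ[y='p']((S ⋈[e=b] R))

σ filters on y, owned by the right side.
E' = (S ⋈[e=b] σ[y='p'](R))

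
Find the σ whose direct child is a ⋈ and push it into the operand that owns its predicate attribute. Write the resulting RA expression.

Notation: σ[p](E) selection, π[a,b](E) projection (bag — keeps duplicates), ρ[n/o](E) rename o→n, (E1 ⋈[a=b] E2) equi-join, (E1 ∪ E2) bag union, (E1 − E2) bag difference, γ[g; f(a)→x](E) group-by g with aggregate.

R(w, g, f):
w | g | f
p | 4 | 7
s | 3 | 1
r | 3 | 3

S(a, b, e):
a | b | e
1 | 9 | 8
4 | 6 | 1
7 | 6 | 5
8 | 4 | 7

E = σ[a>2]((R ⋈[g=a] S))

σ filters on a, owned by the right side.
E' = (R ⋈[g=a] σ[a>2](S))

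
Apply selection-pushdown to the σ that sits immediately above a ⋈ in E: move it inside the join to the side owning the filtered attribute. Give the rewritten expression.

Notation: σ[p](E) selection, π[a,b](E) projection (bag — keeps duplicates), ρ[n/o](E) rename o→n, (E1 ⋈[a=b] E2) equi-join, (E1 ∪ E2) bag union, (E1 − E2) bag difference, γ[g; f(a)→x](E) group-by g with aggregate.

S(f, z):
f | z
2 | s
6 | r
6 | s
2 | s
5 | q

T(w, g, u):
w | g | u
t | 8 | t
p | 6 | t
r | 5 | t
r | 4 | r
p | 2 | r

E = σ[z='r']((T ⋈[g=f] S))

σ filters on z, owned by the right side.
E' = (T ⋈[g=f] σ[z='r'](S))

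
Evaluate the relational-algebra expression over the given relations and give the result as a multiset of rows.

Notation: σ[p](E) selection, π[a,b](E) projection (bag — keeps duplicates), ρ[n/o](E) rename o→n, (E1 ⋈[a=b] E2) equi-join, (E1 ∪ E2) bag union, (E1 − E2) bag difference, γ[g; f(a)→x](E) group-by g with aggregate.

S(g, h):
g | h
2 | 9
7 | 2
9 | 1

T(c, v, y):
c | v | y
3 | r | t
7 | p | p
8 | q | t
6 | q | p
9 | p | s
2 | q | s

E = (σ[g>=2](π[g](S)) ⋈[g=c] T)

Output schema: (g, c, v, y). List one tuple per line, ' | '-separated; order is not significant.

Subexpression sizes:
  S → 3
  π[g](S) → 3
  σ[g>=2](π[g](S)) → 3
  T → 6
  (σ[g>=2](π[g](S)) ⋈[g=c] T) → 3

== RESULT ==
g | c | v | y
2 | 2 | q | s
7 | 7 | p | p
9 | 9 | p | s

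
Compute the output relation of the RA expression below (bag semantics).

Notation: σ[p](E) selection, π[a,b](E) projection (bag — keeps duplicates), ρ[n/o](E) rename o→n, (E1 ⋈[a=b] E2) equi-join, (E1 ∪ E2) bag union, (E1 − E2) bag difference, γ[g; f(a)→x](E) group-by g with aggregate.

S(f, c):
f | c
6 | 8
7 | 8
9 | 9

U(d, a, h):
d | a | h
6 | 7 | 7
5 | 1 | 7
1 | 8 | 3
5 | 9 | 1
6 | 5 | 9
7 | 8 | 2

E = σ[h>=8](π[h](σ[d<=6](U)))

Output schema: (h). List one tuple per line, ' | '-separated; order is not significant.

Stepwise |·|:
  U → 6
  σ[d<=6](U) → 5
  π[h](σ[d<=6](U)) → 5
  σ[h>=8](π[h](σ[d<=6](U))) → 1

== RESULT ==
h
9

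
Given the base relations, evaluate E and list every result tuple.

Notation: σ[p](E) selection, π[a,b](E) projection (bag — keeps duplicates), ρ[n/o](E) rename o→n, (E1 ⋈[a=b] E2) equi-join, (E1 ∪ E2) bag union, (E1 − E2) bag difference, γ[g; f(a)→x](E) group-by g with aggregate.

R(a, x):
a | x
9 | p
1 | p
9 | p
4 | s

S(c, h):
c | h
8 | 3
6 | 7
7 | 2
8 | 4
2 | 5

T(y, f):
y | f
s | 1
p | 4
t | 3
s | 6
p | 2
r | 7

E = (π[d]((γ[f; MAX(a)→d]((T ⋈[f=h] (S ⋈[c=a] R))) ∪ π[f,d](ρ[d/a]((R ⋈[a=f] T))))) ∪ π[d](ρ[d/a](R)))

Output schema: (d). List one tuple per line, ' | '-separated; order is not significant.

Subexpression sizes:
  T → 6
  S → 5
  R → 4
  (S ⋈[c=a] R) → 0
  (T ⋈[f=h] (S ⋈[c=a] R)) → 0
  γ[f; MAX(a)→d]((T ⋈[f=h] (S ⋈[c=a] R))) → 0
  R → 4
  T → 6
  (R ⋈[a=f] T) → 2
  ρ[d/a]((R ⋈[a=f] T)) → 2
  π[f,d](ρ[d/a]((R ⋈[a=f] T))) → 2
  (γ[f; MAX(a)→d]((T ⋈[f=h] (S ⋈[c=a] R))) ∪ π[f,d](ρ[d/a]((R ⋈[a=f] T)))) → 2
  π[d]((γ[f; MAX(a)→d]((T ⋈[f=h] (S ⋈[c=a] R))) ∪ π[f,d](ρ[d/a]((R ⋈[a=f] T))))) → 2
  R → 4
  ρ[d/a](R) → 4
  π[d](ρ[d/a](R)) → 4
  (π[d]((γ[f; MAX(a)→d]((T ⋈[f=h] (S ⋈[c=a] R))) ∪ π[f,d](ρ[d/a]((R ⋈[a=f] T))))) ∪ π[d](ρ[d/a](R))) → 6

== RESULT ==
d
1
1
4
4
9
9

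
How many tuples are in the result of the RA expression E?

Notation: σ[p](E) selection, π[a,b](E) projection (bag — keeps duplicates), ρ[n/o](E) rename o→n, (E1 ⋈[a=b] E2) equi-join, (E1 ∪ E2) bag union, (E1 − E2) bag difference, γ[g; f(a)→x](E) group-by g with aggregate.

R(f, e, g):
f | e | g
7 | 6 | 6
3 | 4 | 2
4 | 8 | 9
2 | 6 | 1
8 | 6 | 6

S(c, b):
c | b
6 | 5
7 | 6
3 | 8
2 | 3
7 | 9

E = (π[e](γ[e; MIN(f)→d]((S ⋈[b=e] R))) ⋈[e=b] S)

Per-node cardinality:
  S → 5
  R → 5
  (S ⋈[b=e] R) → 4
  γ[e; MIN(f)→d]((S ⋈[b=e] R)) → 2
  π[e](γ[e; MIN(f)→d]((S ⋈[b=e] R))) → 2
  S → 5
  (π[e](γ[e; MIN(f)→d]((S ⋈[b=e] R))) ⋈[e=b] S) → 2

|E| = 2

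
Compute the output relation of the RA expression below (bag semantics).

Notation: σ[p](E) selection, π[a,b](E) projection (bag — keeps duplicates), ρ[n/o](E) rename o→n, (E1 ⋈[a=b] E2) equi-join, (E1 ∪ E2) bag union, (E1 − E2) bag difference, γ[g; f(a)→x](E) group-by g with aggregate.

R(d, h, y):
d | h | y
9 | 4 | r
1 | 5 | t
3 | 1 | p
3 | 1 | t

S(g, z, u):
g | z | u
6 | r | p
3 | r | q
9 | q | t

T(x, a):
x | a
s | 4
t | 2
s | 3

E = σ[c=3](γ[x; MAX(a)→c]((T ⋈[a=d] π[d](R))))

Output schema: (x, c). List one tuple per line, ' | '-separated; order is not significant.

Per-node cardinality:
  T → 3
  R → 4
  π[d](R) → 4
  (T ⋈[a=d] π[d](R)) → 2
  γ[x; MAX(a)→c]((T ⋈[a=d] π[d](R))) → 1
  σ[c=3](γ[x; MAX(a)→c]((T ⋈[a=d] π[d](R)))) → 1

== RESULT ==
x | c
s | 3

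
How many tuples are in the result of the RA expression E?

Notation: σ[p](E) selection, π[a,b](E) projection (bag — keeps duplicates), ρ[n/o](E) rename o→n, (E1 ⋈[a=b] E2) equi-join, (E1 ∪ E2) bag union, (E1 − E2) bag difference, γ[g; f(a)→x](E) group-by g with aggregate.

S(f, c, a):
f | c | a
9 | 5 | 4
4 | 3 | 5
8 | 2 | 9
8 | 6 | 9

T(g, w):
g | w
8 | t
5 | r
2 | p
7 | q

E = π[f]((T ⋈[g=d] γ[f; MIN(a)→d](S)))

Subexpression sizes:
  T → 4
  S → 4
  γ[f; MIN(a)→d](S) → 3
  (T ⋈[g=d] γ[f; MIN(a)→d](S)) → 1
  π[f]((T ⋈[g=d] γ[f; MIN(a)→d](S))) → 1

|E| = 1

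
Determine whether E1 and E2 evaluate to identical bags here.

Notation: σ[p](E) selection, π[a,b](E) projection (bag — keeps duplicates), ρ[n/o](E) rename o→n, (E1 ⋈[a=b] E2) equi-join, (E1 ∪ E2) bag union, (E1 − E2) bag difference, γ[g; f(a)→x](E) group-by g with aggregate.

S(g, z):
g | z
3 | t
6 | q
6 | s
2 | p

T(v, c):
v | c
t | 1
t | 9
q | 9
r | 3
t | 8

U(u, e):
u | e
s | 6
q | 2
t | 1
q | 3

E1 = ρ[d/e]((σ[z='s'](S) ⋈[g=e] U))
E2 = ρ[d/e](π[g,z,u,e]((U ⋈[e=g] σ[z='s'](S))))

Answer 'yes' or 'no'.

E1 row counts bottom-up:
  S → 4
  σ[z='s'](S) → 1
  U → 4
  (σ[z='s'](S) ⋈[g=e] U) → 1
  ρ[d/e]((σ[z='s'](S) ⋈[g=e] U)) → 1
E2 row counts bottom-up:
  U → 4
  S → 4
  σ[z='s'](S) → 1
  (U ⋈[e=g] σ[z='s'](S)) → 1
  π[g,z,u,e]((U ⋈[e=g] σ[z='s'](S))) → 1
  ρ[d/e](π[g,z,u,e]((U ⋈[e=g] σ[z='s'](S)))) → 1

E1 and E2 produce the same multiset:
g | z | u | d
6 | s | s | 6

yes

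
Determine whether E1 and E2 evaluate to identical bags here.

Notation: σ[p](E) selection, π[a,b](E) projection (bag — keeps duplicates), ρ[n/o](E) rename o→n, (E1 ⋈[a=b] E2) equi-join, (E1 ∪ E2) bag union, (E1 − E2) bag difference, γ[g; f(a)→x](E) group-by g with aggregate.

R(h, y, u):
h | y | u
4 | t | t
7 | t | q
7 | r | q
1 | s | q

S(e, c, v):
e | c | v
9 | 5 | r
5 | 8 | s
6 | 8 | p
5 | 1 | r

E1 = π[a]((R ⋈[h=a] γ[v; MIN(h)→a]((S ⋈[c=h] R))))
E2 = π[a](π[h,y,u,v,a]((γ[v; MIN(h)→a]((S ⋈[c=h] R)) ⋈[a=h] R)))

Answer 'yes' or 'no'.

E1 subexpression sizes:
  R → 4
  S → 4
  R → 4
  (S ⋈[c=h] R) → 1
  γ[v; MIN(h)→a]((S ⋈[c=h] R)) → 1
  (R ⋈[h=a] γ[v; MIN(h)→a]((S ⋈[c=h] R))) → 1
  π[a]((R ⋈[h=a] γ[v; MIN(h)→a]((S ⋈[c=h] R)))) → 1
E2 subexpression sizes:
  S → 4
  R → 4
  (S ⋈[c=h] R) → 1
  γ[v; MIN(h)→a]((S ⋈[c=h] R)) → 1
  R → 4
  (γ[v; MIN(h)→a]((S ⋈[c=h] R)) ⋈[a=h] R) → 1
  π[h,y,u,v,a]((γ[v; MIN(h)→a]((S ⋈[c=h] R)) ⋈[a=h] R)) → 1
  π[a](π[h,y,u,v,a]((γ[v; MIN(h)→a]((S ⋈[c=h] R)) ⋈[a=h] R))) → 1

E1 and E2 produce the same multiset:
a
1

yes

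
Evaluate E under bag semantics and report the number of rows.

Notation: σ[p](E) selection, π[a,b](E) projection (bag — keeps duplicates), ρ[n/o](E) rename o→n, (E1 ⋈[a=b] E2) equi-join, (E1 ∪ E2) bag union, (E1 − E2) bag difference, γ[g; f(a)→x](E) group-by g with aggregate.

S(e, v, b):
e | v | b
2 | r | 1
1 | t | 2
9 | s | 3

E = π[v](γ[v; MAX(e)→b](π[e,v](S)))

Subexpression sizes:
  S → 3
  π[e,v](S) → 3
  γ[v; MAX(e)→b](π[e,v](S)) → 3
  π[v](γ[v; MAX(e)→b](π[e,v](S))) → 3

|E| = 3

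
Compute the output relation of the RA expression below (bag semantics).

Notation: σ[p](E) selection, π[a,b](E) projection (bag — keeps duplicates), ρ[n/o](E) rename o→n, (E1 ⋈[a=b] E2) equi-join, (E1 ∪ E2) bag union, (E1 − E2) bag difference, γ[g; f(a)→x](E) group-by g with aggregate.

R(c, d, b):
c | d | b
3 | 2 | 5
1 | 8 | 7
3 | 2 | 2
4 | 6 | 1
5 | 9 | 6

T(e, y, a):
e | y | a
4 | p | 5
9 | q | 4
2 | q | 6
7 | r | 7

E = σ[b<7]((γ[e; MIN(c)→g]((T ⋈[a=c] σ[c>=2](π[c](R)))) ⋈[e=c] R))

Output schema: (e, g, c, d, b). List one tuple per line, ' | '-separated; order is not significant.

Stepwise |·|:
  T → 4
  R → 5
  π[c](R) → 5
  σ[c>=2](π[c](R)) → 4
  (T ⋈[a=c] σ[c>=2](π[c](R))) → 2
  γ[e; MIN(c)→g]((T ⋈[a=c] σ[c>=2](π[c](R)))) → 2
  R → 5
  (γ[e; MIN(c)→g]((T ⋈[a=c] σ[c>=2](π[c](R)))) ⋈[e=c] R) → 1
  σ[b<7]((γ[e; MIN(c)→g]((T ⋈[a=c] σ[c>=2](π[c](R)))) ⋈[e=c] R)) → 1

== RESULT ==
e | g | c | d | b
4 | 5 | 4 | 6 | 1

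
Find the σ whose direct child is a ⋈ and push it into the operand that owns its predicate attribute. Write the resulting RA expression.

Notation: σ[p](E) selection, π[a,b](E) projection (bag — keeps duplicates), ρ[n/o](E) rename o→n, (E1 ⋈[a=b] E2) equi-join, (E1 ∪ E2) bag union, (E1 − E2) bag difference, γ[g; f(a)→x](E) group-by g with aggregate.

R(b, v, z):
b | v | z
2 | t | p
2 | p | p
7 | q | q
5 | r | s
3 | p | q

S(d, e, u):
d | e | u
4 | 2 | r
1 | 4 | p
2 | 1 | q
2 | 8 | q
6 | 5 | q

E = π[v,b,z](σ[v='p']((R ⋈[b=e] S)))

σ filters on v, owned by the left side.
E' = π[v,b,z]((σ[v='p'](R) ⋈[b=e] S))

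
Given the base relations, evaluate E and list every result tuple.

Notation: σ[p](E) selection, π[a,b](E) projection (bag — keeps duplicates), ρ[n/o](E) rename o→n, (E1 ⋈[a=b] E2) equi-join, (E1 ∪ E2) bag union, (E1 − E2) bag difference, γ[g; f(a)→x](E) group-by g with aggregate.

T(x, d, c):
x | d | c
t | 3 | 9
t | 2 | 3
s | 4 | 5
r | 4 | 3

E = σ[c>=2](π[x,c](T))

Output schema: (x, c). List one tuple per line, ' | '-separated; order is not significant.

Row counts bottom-up:
  T → 4
  π[x,c](T) → 4
  σ[c>=2](π[x,c](T)) → 4

== RESULT ==
x | c
r | 3
s | 5
t | 3
t | 9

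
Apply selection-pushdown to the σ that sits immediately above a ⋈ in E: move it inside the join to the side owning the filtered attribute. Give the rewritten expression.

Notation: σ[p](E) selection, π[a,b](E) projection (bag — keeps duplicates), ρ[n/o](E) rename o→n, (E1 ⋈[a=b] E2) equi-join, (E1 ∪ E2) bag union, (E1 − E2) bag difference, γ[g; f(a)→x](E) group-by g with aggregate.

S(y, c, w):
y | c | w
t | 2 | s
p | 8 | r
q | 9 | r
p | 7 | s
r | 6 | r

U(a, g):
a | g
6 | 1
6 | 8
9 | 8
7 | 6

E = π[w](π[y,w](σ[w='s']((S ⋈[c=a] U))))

σ filters on w, owned by the left side.
E' = π[w](π[y,w]((σ[w='s'](S) ⋈[c=a] U)))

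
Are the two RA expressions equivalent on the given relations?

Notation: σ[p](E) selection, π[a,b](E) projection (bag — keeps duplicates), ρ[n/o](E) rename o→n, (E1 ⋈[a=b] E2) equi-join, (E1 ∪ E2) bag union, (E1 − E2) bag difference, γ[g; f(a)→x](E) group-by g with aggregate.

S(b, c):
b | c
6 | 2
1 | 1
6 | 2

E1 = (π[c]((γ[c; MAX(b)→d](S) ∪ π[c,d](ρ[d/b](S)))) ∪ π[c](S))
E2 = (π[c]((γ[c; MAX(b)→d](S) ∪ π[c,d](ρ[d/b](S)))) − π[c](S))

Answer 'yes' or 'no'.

E1 subexpression sizes:
  S → 3
  γ[c; MAX(b)→d](S) → 2
  S → 3
  ρ[d/b](S) → 3
  π[c,d](ρ[d/b](S)) → 3
  (γ[c; MAX(b)→d](S) ∪ π[c,d](ρ[d/b](S))) → 5
  π[c]((γ[c; MAX(b)→d](S) ∪ π[c,d](ρ[d/b](S)))) → 5
  S → 3
  π[c](S) → 3
  (π[c]((γ[c; MAX(b)→d](S) ∪ π[c,d](ρ[d/b](S)))) ∪ π[c](S)) → 8
E2 subexpression sizes:
  S → 3
  γ[c; MAX(b)→d](S) → 2
  S → 3
  ρ[d/b](S) → 3
  π[c,d](ρ[d/b](S)) → 3
  (γ[c; MAX(b)→d](S) ∪ π[c,d](ρ[d/b](S))) → 5
  π[c]((γ[c; MAX(b)→d](S) ∪ π[c,d](ρ[d/b](S)))) → 5
  S → 3
  π[c](S) → 3
  (π[c]((γ[c; MAX(b)→d](S) ∪ π[c,d](ρ[d/b](S)))) − π[c](S)) → 2

E1 result:
c
1
1
1
2
2
2
2
2
E2 result:
c
1
2
Witness: (1,) appears 3× in E1 but 1× in E2.

no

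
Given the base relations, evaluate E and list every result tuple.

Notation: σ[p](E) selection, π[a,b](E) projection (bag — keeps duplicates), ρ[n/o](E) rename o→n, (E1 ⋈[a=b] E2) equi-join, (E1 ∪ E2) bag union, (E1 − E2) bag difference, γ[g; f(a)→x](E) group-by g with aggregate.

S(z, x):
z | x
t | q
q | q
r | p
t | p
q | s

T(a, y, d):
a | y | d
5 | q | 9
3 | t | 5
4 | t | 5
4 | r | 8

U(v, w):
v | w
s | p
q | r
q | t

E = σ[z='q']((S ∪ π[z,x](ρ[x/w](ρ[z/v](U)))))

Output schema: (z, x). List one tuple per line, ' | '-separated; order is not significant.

Row counts bottom-up:
  S → 5
  U → 3
  ρ[z/v](U) → 3
  ρ[x/w](ρ[z/v](U)) → 3
  π[z,x](ρ[x/w](ρ[z/v](U))) → 3
  (S ∪ π[z,x](ρ[x/w](ρ[z/v](U)))) → 8
  σ[z='q']((S ∪ π[z,x](ρ[x/w](ρ[z/v](U))))) → 4

== RESULT ==
z | x
q | q
q | r
q | s
q | t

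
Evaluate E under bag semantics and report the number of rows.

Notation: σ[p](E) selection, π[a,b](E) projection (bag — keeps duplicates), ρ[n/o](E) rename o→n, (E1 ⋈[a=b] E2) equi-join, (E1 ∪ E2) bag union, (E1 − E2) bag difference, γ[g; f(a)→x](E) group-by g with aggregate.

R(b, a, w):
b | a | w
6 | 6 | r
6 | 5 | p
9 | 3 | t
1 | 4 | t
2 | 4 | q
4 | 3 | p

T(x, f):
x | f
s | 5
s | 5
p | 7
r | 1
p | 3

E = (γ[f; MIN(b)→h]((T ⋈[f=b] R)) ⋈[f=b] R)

Row counts bottom-up:
  T → 5
  R → 6
  (T ⋈[f=b] R) → 1
  γ[f; MIN(b)→h]((T ⋈[f=b] R)) → 1
  R → 6
  (γ[f; MIN(b)→h]((T ⋈[f=b] R)) ⋈[f=b] R) → 1

|E| = 1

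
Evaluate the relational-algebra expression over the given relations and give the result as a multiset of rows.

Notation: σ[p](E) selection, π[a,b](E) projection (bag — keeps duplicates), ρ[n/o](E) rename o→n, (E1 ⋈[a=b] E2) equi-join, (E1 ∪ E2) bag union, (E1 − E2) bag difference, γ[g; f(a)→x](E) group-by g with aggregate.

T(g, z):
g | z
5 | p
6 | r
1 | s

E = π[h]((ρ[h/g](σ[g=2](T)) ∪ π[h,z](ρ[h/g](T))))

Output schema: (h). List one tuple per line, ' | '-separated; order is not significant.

Subexpression sizes:
  T → 3
  σ[g=2](T) → 0
  ρ[h/g](σ[g=2](T)) → 0
  T → 3
  ρ[h/g](T) → 3
  π[h,z](ρ[h/g](T)) → 3
  (ρ[h/g](σ[g=2](T)) ∪ π[h,z](ρ[h/g](T))) → 3
  π[h]((ρ[h/g](σ[g=2](T)) ∪ π[h,z](ρ[h/g](T)))) → 3

== RESULT ==
h
1
5
6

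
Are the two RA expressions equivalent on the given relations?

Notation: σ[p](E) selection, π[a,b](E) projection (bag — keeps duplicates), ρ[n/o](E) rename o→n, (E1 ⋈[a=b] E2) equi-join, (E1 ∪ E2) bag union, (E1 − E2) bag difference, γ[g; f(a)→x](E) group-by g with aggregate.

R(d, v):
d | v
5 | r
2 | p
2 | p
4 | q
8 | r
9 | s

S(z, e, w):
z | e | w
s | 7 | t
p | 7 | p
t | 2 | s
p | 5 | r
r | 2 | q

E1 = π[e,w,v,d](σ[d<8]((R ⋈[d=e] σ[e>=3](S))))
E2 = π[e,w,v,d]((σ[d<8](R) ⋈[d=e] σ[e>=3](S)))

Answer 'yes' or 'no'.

E1 stepwise |·|:
  R → 6
  S → 5
  σ[e>=3](S) → 3
  (R ⋈[d=e] σ[e>=3](S)) → 1
  σ[d<8]((R ⋈[d=e] σ[e>=3](S))) → 1
  π[e,w,v,d](σ[d<8]((R ⋈[d=e] σ[e>=3](S)))) → 1
E2 stepwise |·|:
  R → 6
  σ[d<8](R) → 4
  S → 5
  σ[e>=3](S) → 3
  (σ[d<8](R) ⋈[d=e] σ[e>=3](S)) → 1
  π[e,w,v,d]((σ[d<8](R) ⋈[d=e] σ[e>=3](S))) → 1

E1 and E2 produce the same multiset:
e | w | v | d
5 | r | r | 5

yes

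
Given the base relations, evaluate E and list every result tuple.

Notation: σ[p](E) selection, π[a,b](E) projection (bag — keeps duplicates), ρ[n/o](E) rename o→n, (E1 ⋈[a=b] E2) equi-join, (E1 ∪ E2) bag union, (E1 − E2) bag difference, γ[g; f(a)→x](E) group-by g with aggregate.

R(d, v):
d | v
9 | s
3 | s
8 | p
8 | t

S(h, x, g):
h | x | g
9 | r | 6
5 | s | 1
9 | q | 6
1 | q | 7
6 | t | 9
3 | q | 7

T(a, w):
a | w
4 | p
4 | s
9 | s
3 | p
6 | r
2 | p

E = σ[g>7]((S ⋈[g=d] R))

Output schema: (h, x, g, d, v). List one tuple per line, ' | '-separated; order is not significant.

Subexpression sizes:
  S → 6
  R → 4
  (S ⋈[g=d] R) → 1
  σ[g>7]((S ⋈[g=d] R)) → 1

== RESULT ==
h | x | g | d | v
6 | t | 9 | 9 | s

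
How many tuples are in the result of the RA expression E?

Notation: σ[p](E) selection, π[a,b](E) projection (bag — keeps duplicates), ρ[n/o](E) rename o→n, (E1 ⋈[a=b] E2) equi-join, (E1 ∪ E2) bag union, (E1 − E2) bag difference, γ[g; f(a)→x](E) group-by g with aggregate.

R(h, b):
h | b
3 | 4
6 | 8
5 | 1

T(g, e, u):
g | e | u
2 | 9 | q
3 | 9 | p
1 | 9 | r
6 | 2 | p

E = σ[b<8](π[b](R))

Stepwise |·|:
  R → 3
  π[b](R) → 3
  σ[b<8](π[b](R)) → 2

|E| = 2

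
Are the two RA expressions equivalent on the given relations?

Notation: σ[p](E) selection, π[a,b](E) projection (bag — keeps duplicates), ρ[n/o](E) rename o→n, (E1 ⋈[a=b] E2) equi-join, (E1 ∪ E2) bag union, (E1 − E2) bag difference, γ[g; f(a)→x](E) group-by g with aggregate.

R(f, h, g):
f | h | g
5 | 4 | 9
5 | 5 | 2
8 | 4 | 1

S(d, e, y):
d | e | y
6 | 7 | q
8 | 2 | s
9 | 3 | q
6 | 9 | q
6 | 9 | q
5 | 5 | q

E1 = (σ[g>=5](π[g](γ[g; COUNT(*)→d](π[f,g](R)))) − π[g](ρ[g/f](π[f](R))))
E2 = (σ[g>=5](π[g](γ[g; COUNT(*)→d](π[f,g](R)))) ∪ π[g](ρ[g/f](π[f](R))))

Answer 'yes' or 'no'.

E1 row counts bottom-up:
  R → 3
  π[f,g](R) → 3
  γ[g; COUNT(*)→d](π[f,g](R)) → 3
  π[g](γ[g; COUNT(*)→d](π[f,g](R))) → 3
  σ[g>=5](π[g](γ[g; COUNT(*)→d](π[f,g](R)))) → 1
  R → 3
  π[f](R) → 3
  ρ[g/f](π[f](R)) → 3
  π[g](ρ[g/f](π[f](R))) → 3
  (σ[g>=5](π[g](γ[g; COUNT(*)→d](π[f,g](R)))) − π[g](ρ[g/f](π[f](R)))) → 1
E2 row counts bottom-up:
  R → 3
  π[f,g](R) → 3
  γ[g; COUNT(*)→d](π[f,g](R)) → 3
  π[g](γ[g; COUNT(*)→d](π[f,g](R))) → 3
  σ[g>=5](π[g](γ[g; COUNT(*)→d](π[f,g](R)))) → 1
  R → 3
  π[f](R) → 3
  ρ[g/f](π[f](R)) → 3
  π[g](ρ[g/f](π[f](R))) → 3
  (σ[g>=5](π[g](γ[g; COUNT(*)→d](π[f,g](R)))) ∪ π[g](ρ[g/f](π[f](R)))) → 4

E1 result:
g
9
E2 result:
g
5
5
8
9
Witness: (8,) appears 0× in E1 but 1× in E2.

no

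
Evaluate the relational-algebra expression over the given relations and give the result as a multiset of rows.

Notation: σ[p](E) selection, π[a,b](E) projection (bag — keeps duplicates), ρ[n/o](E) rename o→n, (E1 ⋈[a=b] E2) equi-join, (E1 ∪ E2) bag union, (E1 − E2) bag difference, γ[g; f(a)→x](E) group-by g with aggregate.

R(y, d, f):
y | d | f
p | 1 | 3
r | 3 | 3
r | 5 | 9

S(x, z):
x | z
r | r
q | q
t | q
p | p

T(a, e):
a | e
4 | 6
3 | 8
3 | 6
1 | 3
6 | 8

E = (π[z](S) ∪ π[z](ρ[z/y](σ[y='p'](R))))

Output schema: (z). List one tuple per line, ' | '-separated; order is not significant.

Stepwise |·|:
  S → 4
  π[z](S) → 4
  R → 3
  σ[y='p'](R) → 1
  ρ[z/y](σ[y='p'](R)) → 1
  π[z](ρ[z/y](σ[y='p'](R))) → 1
  (π[z](S) ∪ π[z](ρ[z/y](σ[y='p'](R)))) → 5

== RESULT ==
z
p
p
q
q
r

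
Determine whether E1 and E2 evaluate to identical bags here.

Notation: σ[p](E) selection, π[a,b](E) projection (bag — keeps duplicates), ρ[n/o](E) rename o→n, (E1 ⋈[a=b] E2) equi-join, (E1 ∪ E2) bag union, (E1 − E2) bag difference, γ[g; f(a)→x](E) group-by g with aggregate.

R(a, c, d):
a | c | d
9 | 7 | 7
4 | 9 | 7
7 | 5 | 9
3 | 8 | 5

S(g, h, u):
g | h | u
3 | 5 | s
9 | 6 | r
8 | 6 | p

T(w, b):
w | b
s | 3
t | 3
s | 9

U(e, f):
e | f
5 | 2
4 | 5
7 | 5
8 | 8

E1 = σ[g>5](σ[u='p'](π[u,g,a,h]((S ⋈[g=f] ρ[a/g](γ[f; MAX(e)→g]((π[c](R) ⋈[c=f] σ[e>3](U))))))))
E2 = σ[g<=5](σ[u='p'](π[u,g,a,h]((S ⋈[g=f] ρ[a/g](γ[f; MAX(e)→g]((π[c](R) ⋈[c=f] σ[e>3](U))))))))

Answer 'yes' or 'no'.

E1 row counts bottom-up:
  S → 3
  R → 4
  π[c](R) → 4
  U → 4
  σ[e>3](U) → 4
  (π[c](R) ⋈[c=f] σ[e>3](U)) → 3
  γ[f; MAX(e)→g]((π[c](R) ⋈[c=f] σ[e>3](U))) → 2
  ρ[a/g](γ[f; MAX(e)→g]((π[c](R) ⋈[c=f] σ[e>3](U)))) → 2
  (S ⋈[g=f] ρ[a/g](γ[f; MAX(e)→g]((π[c](R) ⋈[c=f] σ[e>3](U))))) → 1
  π[u,g,a,h]((S ⋈[g=f] ρ[a/g](γ[f; MAX(e)→g]((π[c](R) ⋈[c=f] σ[e>3](U)))))) → 1
  σ[u='p'](π[u,g,a,h]((S ⋈[g=f] ρ[a/g](γ[f; MAX(e)→g]((π[c](R) ⋈[c=f] σ[e>3](U))))))) → 1
  σ[g>5](σ[u='p'](π[u,g,a,h]((S ⋈[g=f] ρ[a/g](γ[f; MAX(e)→g]((π[c](R) ⋈[c=f] σ[e>3](U)))))))) → 1
E2 row counts bottom-up:
  S → 3
  R → 4
  π[c](R) → 4
  U → 4
  σ[e>3](U) → 4
  (π[c](R) ⋈[c=f] σ[e>3](U)) → 3
  γ[f; MAX(e)→g]((π[c](R) ⋈[c=f] σ[e>3](U))) → 2
  ρ[a/g](γ[f; MAX(e)→g]((π[c](R) ⋈[c=f] σ[e>3](U)))) → 2
  (S ⋈[g=f] ρ[a/g](γ[f; MAX(e)→g]((π[c](R) ⋈[c=f] σ[e>3](U))))) → 1
  π[u,g,a,h]((S ⋈[g=f] ρ[a/g](γ[f; MAX(e)→g]((π[c](R) ⋈[c=f] σ[e>3](U)))))) → 1
  σ[u='p'](π[u,g,a,h]((S ⋈[g=f] ρ[a/g](γ[f; MAX(e)→g]((π[c](R) ⋈[c=f] σ[e>3](U))))))) → 1
  σ[g<=5](σ[u='p'](π[u,g,a,h]((S ⋈[g=f] ρ[a/g](γ[f; MAX(e)→g]((π[c](R) ⋈[c=f] σ[e>3](U)))))))) → 0

E1 result:
u | g | a | h
p | 8 | 8 | 6
E2 result:
u | g | a | h
(0 rows)
Witness: ('p', 8, 8, 6) appears 1× in E1 but 0× in E2.

no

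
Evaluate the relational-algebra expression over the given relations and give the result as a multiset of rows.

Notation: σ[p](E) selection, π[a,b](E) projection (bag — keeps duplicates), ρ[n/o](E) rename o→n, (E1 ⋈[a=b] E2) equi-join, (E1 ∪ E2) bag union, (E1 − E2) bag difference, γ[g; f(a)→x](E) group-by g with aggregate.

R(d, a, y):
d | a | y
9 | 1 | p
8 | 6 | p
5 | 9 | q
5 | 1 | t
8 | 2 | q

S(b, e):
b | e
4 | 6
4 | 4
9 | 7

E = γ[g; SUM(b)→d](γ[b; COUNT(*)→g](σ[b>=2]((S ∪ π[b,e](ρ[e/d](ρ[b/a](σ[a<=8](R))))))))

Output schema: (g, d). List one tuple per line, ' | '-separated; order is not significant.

Row counts bottom-up:
  S → 3
  R → 5
  σ[a<=8](R) → 4
  ρ[b/a](σ[a<=8](R)) → 4
  ρ[e/d](ρ[b/a](σ[a<=8](R))) → 4
  π[b,e](ρ[e/d](ρ[b/a](σ[a<=8](R)))) → 4
  (S ∪ π[b,e](ρ[e/d](ρ[b/a](σ[a<=8](R))))) → 7
  σ[b>=2]((S ∪ π[b,e](ρ[e/d](ρ[b/a](σ[a<=8](R)))))) → 5
  γ[b; COUNT(*)→g](σ[b>=2]((S ∪ π[b,e](ρ[e/d](ρ[b/a](σ[a<=8](R))))))) → 4
  γ[g; SUM(b)→d](γ[b; COUNT(*)→g](σ[b>=2]((S ∪ π[b,e](ρ[e/d](ρ[b/a](σ[a<=8](R)))))))) → 2

== RESULT ==
g | d
1 | 17
2 | 4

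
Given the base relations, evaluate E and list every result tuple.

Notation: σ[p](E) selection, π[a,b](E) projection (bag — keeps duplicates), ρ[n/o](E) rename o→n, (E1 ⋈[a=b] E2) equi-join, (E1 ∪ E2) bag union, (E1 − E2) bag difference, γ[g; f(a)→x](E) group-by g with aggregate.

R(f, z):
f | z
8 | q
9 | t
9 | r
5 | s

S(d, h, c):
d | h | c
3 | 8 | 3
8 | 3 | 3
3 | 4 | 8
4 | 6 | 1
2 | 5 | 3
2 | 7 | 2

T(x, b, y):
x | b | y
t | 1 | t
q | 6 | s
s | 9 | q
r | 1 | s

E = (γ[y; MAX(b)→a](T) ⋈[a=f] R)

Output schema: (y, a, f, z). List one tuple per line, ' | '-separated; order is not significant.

Subexpression sizes:
  T → 4
  γ[y; MAX(b)→a](T) → 3
  R → 4
  (γ[y; MAX(b)→a](T) ⋈[a=f] R) → 2

== RESULT ==
y | a | f | z
q | 9 | 9 | r
q | 9 | 9 | t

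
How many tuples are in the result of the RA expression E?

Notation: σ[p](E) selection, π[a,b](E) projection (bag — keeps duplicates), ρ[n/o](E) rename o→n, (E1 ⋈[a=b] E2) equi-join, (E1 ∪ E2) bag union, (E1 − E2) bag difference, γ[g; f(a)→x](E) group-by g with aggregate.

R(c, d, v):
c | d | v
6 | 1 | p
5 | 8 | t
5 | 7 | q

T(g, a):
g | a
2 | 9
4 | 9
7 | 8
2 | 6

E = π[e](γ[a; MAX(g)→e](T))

Per-node cardinality:
  T → 4
  γ[a; MAX(g)→e](T) → 3
  π[e](γ[a; MAX(g)→e](T)) → 3

|E| = 3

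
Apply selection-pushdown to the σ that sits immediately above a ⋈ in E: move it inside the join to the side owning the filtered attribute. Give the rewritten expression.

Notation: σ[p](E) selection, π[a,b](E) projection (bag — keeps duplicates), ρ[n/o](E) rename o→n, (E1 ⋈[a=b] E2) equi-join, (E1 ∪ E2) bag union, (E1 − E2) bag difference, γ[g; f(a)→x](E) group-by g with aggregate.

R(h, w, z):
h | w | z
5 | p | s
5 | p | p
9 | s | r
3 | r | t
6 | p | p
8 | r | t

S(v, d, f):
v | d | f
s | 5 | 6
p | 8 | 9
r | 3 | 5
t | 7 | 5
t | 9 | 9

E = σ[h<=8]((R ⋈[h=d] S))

σ filters on h, owned by the left side.
E' = (σ[h<=8](R) ⋈[h=d] S)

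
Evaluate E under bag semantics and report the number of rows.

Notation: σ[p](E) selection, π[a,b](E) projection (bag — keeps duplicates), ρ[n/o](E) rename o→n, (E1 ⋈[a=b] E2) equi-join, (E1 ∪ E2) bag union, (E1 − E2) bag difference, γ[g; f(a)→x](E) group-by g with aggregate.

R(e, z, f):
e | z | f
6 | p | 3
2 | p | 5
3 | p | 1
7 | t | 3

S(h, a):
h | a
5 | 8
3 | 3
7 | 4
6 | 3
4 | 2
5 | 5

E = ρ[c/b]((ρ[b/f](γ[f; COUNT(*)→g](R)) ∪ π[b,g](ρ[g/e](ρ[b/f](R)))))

Stepwise |·|:
  R → 4
  γ[f; COUNT(*)→g](R) → 3
  ρ[b/f](γ[f; COUNT(*)→g](R)) → 3
  R → 4
  ρ[b/f](R) → 4
  ρ[g/e](ρ[b/f](R)) → 4
  π[b,g](ρ[g/e](ρ[b/f](R))) → 4
  (ρ[b/f](γ[f; COUNT(*)→g](R)) ∪ π[b,g](ρ[g/e](ρ[b/f](R)))) → 7
  ρ[c/b]((ρ[b/f](γ[f; COUNT(*)→g](R)) ∪ π[b,g](ρ[g/e](ρ[b/f](R))))) → 7

|E| = 7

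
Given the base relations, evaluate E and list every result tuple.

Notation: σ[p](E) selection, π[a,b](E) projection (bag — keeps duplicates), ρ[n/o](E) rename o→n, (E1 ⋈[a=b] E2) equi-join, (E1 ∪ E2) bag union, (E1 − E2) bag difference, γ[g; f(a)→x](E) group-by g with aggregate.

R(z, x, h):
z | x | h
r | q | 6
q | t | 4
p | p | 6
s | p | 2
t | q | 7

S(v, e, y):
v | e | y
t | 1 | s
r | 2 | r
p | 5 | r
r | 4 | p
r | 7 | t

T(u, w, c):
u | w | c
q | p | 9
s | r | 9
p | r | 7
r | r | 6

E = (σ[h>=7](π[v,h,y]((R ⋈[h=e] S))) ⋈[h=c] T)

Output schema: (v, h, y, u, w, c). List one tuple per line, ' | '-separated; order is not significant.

Stepwise |·|:
  R → 5
  S → 5
  (R ⋈[h=e] S) → 3
  π[v,h,y]((R ⋈[h=e] S)) → 3
  σ[h>=7](π[v,h,y]((R ⋈[h=e] S))) → 1
  T → 4
  (σ[h>=7](π[v,h,y]((R ⋈[h=e] S))) ⋈[h=c] T) → 1

== RESULT ==
v | h | y | u | w | c
r | 7 | t | p | r | 7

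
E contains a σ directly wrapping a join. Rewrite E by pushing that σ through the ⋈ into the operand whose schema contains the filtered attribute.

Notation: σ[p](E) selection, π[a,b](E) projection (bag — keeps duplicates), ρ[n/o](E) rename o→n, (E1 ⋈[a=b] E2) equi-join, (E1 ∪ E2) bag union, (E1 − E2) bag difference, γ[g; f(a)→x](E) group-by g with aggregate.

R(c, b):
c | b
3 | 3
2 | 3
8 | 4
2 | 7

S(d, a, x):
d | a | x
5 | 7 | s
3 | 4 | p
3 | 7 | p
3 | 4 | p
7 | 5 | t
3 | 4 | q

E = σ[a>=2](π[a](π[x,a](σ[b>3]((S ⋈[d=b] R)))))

σ filters on b, owned by the right side.
E' = σ[a>=2](π[a](π[x,a]((S ⋈[d=b] σ[b>3](R)))))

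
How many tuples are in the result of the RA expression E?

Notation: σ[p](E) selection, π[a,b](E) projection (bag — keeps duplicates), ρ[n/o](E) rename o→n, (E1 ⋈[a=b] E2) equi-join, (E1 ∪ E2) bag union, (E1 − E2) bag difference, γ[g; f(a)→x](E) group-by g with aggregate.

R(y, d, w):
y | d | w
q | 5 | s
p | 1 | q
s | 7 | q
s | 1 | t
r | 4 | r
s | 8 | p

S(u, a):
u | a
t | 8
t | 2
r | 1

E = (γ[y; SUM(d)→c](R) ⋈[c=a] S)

Per-node cardinality:
  R → 6
  γ[y; SUM(d)→c](R) → 4
  S → 3
  (γ[y; SUM(d)→c](R) ⋈[c=a] S) → 1

|E| = 1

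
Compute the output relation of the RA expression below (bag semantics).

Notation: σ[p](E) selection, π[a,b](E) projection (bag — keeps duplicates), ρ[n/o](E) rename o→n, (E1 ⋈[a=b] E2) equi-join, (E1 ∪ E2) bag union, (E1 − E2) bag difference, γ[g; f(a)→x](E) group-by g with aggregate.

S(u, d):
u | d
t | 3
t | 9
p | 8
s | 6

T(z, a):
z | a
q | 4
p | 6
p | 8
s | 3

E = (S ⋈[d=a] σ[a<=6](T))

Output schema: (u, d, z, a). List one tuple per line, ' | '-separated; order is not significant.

Subexpression sizes:
  S → 4
  T → 4
  σ[a<=6](T) → 3
  (S ⋈[d=a] σ[a<=6](T)) → 2

== RESULT ==
u | d | z | a
s | 6 | p | 6
t | 3 | s | 3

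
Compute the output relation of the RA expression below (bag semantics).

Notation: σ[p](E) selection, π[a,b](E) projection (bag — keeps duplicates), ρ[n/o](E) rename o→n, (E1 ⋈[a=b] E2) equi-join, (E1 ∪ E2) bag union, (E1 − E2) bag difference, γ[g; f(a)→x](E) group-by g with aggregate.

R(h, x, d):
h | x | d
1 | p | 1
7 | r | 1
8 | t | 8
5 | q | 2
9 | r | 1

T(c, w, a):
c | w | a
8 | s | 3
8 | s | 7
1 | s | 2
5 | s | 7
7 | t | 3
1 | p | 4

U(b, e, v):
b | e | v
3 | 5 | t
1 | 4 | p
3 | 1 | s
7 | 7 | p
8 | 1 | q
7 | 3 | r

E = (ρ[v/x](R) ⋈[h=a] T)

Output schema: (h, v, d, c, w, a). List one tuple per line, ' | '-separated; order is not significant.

Row counts bottom-up:
  R → 5
  ρ[v/x](R) → 5
  T → 6
  (ρ[v/x](R) ⋈[h=a] T) → 2

== RESULT ==
h | v | d | c | w | a
7 | r | 1 | 5 | s | 7
7 | r | 1 | 8 | s | 7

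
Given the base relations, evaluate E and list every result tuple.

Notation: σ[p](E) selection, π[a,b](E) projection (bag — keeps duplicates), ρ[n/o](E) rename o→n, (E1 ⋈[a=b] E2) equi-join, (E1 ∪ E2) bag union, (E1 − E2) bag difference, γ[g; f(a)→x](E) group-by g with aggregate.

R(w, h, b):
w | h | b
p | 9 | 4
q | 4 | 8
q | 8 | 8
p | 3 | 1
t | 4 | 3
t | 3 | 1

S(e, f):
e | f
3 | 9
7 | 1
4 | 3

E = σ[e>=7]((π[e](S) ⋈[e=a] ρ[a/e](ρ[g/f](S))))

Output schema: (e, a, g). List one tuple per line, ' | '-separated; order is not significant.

Stepwise |·|:
  S → 3
  π[e](S) → 3
  S → 3
  ρ[g/f](S) → 3
  ρ[a/e](ρ[g/f](S)) → 3
  (π[e](S) ⋈[e=a] ρ[a/e](ρ[g/f](S))) → 3
  σ[e>=7]((π[e](S) ⋈[e=a] ρ[a/e](ρ[g/f](S)))) → 1

== RESULT ==
e | a | g
7 | 7 | 1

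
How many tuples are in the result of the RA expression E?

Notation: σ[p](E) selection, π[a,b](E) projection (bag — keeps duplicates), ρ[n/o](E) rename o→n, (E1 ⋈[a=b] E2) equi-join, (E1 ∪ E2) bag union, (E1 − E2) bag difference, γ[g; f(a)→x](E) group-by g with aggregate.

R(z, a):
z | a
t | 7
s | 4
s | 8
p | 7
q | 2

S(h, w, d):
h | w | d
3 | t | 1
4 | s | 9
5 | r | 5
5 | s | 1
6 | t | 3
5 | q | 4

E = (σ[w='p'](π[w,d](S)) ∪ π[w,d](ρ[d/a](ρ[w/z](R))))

Per-node cardinality:
  S → 6
  π[w,d](S) → 6
  σ[w='p'](π[w,d](S)) → 0
  R → 5
  ρ[w/z](R) → 5
  ρ[d/a](ρ[w/z](R)) → 5
  π[w,d](ρ[d/a](ρ[w/z](R))) → 5
  (σ[w='p'](π[w,d](S)) ∪ π[w,d](ρ[d/a](ρ[w/z](R)))) → 5

|E| = 5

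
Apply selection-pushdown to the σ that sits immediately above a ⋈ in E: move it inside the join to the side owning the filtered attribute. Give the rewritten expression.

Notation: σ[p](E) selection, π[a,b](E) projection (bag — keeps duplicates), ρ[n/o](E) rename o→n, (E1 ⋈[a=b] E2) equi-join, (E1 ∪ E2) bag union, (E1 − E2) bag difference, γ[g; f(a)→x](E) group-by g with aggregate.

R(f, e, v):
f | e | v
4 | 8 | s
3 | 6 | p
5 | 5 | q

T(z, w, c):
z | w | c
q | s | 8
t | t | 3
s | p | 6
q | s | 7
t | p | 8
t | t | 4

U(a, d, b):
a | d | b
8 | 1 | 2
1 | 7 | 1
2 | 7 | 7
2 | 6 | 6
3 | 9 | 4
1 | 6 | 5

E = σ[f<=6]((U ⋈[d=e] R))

σ filters on f, owned by the right side.
E' = (U ⋈[d=e] σ[f<=6](R))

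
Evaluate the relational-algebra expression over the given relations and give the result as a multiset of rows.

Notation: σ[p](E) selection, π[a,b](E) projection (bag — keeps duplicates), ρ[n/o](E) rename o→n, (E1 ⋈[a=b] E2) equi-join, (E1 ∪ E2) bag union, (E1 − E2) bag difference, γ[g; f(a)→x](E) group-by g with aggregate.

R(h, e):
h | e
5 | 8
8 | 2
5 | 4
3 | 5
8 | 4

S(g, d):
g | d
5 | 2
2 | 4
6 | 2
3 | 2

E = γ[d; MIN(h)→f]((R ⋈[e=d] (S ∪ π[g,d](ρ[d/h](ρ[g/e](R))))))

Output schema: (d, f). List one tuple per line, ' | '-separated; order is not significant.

Subexpression sizes:
  R → 5
  S → 4
  R → 5
  ρ[g/e](R) → 5
  ρ[d/h](ρ[g/e](R)) → 5
  π[g,d](ρ[d/h](ρ[g/e](R))) → 5
  (S ∪ π[g,d](ρ[d/h](ρ[g/e](R)))) → 9
  (R ⋈[e=d] (S ∪ π[g,d](ρ[d/h](ρ[g/e](R))))) → 9
  γ[d; MIN(h)→f]((R ⋈[e=d] (S ∪ π[g,d](ρ[d/h](ρ[g/e](R)))))) → 4

== RESULT ==
d | f
2 | 8
4 | 5
5 | 3
8 | 5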